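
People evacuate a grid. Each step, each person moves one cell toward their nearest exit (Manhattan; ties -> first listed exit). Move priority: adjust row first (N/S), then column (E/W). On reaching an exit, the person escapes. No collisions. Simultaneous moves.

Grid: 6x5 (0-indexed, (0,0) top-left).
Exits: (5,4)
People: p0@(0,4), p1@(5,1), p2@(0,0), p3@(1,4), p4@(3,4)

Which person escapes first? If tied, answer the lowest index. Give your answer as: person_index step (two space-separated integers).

Step 1: p0:(0,4)->(1,4) | p1:(5,1)->(5,2) | p2:(0,0)->(1,0) | p3:(1,4)->(2,4) | p4:(3,4)->(4,4)
Step 2: p0:(1,4)->(2,4) | p1:(5,2)->(5,3) | p2:(1,0)->(2,0) | p3:(2,4)->(3,4) | p4:(4,4)->(5,4)->EXIT
Step 3: p0:(2,4)->(3,4) | p1:(5,3)->(5,4)->EXIT | p2:(2,0)->(3,0) | p3:(3,4)->(4,4) | p4:escaped
Step 4: p0:(3,4)->(4,4) | p1:escaped | p2:(3,0)->(4,0) | p3:(4,4)->(5,4)->EXIT | p4:escaped
Step 5: p0:(4,4)->(5,4)->EXIT | p1:escaped | p2:(4,0)->(5,0) | p3:escaped | p4:escaped
Step 6: p0:escaped | p1:escaped | p2:(5,0)->(5,1) | p3:escaped | p4:escaped
Step 7: p0:escaped | p1:escaped | p2:(5,1)->(5,2) | p3:escaped | p4:escaped
Step 8: p0:escaped | p1:escaped | p2:(5,2)->(5,3) | p3:escaped | p4:escaped
Step 9: p0:escaped | p1:escaped | p2:(5,3)->(5,4)->EXIT | p3:escaped | p4:escaped
Exit steps: [5, 3, 9, 4, 2]
First to escape: p4 at step 2

Answer: 4 2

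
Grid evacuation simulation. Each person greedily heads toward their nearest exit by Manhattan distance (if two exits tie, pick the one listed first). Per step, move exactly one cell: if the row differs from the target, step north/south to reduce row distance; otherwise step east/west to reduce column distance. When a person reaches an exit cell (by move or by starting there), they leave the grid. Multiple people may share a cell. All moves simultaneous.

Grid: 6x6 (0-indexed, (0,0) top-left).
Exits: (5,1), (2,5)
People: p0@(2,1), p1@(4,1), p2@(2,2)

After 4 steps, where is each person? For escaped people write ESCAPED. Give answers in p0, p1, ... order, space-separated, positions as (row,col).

Step 1: p0:(2,1)->(3,1) | p1:(4,1)->(5,1)->EXIT | p2:(2,2)->(2,3)
Step 2: p0:(3,1)->(4,1) | p1:escaped | p2:(2,3)->(2,4)
Step 3: p0:(4,1)->(5,1)->EXIT | p1:escaped | p2:(2,4)->(2,5)->EXIT

ESCAPED ESCAPED ESCAPED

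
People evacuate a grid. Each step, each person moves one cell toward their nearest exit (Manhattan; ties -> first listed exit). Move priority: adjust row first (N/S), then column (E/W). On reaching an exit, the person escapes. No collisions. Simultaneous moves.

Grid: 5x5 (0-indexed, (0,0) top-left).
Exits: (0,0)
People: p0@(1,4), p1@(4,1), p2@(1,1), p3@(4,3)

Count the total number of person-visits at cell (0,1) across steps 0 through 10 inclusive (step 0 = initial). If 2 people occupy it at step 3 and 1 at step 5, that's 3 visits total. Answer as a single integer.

Answer: 4

Derivation:
Step 0: p0@(1,4) p1@(4,1) p2@(1,1) p3@(4,3) -> at (0,1): 0 [-], cum=0
Step 1: p0@(0,4) p1@(3,1) p2@(0,1) p3@(3,3) -> at (0,1): 1 [p2], cum=1
Step 2: p0@(0,3) p1@(2,1) p2@ESC p3@(2,3) -> at (0,1): 0 [-], cum=1
Step 3: p0@(0,2) p1@(1,1) p2@ESC p3@(1,3) -> at (0,1): 0 [-], cum=1
Step 4: p0@(0,1) p1@(0,1) p2@ESC p3@(0,3) -> at (0,1): 2 [p0,p1], cum=3
Step 5: p0@ESC p1@ESC p2@ESC p3@(0,2) -> at (0,1): 0 [-], cum=3
Step 6: p0@ESC p1@ESC p2@ESC p3@(0,1) -> at (0,1): 1 [p3], cum=4
Step 7: p0@ESC p1@ESC p2@ESC p3@ESC -> at (0,1): 0 [-], cum=4
Total visits = 4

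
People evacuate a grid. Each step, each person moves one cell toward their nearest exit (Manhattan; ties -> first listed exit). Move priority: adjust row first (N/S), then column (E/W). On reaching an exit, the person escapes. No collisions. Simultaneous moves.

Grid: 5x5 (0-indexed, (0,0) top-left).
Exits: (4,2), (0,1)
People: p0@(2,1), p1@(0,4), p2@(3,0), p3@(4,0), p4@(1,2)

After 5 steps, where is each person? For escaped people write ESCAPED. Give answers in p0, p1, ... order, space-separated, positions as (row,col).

Step 1: p0:(2,1)->(1,1) | p1:(0,4)->(0,3) | p2:(3,0)->(4,0) | p3:(4,0)->(4,1) | p4:(1,2)->(0,2)
Step 2: p0:(1,1)->(0,1)->EXIT | p1:(0,3)->(0,2) | p2:(4,0)->(4,1) | p3:(4,1)->(4,2)->EXIT | p4:(0,2)->(0,1)->EXIT
Step 3: p0:escaped | p1:(0,2)->(0,1)->EXIT | p2:(4,1)->(4,2)->EXIT | p3:escaped | p4:escaped

ESCAPED ESCAPED ESCAPED ESCAPED ESCAPED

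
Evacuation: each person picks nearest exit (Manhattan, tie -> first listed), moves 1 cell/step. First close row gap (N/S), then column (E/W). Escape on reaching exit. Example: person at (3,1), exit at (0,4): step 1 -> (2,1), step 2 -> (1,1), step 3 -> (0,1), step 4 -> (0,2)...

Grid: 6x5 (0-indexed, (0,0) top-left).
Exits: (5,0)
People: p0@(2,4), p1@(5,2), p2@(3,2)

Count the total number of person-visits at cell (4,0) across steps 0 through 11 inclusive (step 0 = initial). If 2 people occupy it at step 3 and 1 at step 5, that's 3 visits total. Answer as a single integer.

Answer: 0

Derivation:
Step 0: p0@(2,4) p1@(5,2) p2@(3,2) -> at (4,0): 0 [-], cum=0
Step 1: p0@(3,4) p1@(5,1) p2@(4,2) -> at (4,0): 0 [-], cum=0
Step 2: p0@(4,4) p1@ESC p2@(5,2) -> at (4,0): 0 [-], cum=0
Step 3: p0@(5,4) p1@ESC p2@(5,1) -> at (4,0): 0 [-], cum=0
Step 4: p0@(5,3) p1@ESC p2@ESC -> at (4,0): 0 [-], cum=0
Step 5: p0@(5,2) p1@ESC p2@ESC -> at (4,0): 0 [-], cum=0
Step 6: p0@(5,1) p1@ESC p2@ESC -> at (4,0): 0 [-], cum=0
Step 7: p0@ESC p1@ESC p2@ESC -> at (4,0): 0 [-], cum=0
Total visits = 0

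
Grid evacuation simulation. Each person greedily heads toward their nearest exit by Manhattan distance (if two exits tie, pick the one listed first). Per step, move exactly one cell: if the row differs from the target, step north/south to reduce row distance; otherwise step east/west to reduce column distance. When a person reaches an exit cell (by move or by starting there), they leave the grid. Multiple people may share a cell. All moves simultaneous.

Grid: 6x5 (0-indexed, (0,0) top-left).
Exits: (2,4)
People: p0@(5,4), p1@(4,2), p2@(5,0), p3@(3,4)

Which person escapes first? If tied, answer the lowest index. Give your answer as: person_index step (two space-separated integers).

Step 1: p0:(5,4)->(4,4) | p1:(4,2)->(3,2) | p2:(5,0)->(4,0) | p3:(3,4)->(2,4)->EXIT
Step 2: p0:(4,4)->(3,4) | p1:(3,2)->(2,2) | p2:(4,0)->(3,0) | p3:escaped
Step 3: p0:(3,4)->(2,4)->EXIT | p1:(2,2)->(2,3) | p2:(3,0)->(2,0) | p3:escaped
Step 4: p0:escaped | p1:(2,3)->(2,4)->EXIT | p2:(2,0)->(2,1) | p3:escaped
Step 5: p0:escaped | p1:escaped | p2:(2,1)->(2,2) | p3:escaped
Step 6: p0:escaped | p1:escaped | p2:(2,2)->(2,3) | p3:escaped
Step 7: p0:escaped | p1:escaped | p2:(2,3)->(2,4)->EXIT | p3:escaped
Exit steps: [3, 4, 7, 1]
First to escape: p3 at step 1

Answer: 3 1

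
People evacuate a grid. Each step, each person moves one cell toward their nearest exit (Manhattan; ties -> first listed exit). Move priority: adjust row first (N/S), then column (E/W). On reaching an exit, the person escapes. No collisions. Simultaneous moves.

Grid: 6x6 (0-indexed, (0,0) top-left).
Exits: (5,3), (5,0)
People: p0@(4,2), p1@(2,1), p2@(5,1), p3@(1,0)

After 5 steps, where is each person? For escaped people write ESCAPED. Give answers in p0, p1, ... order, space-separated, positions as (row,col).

Step 1: p0:(4,2)->(5,2) | p1:(2,1)->(3,1) | p2:(5,1)->(5,0)->EXIT | p3:(1,0)->(2,0)
Step 2: p0:(5,2)->(5,3)->EXIT | p1:(3,1)->(4,1) | p2:escaped | p3:(2,0)->(3,0)
Step 3: p0:escaped | p1:(4,1)->(5,1) | p2:escaped | p3:(3,0)->(4,0)
Step 4: p0:escaped | p1:(5,1)->(5,0)->EXIT | p2:escaped | p3:(4,0)->(5,0)->EXIT

ESCAPED ESCAPED ESCAPED ESCAPED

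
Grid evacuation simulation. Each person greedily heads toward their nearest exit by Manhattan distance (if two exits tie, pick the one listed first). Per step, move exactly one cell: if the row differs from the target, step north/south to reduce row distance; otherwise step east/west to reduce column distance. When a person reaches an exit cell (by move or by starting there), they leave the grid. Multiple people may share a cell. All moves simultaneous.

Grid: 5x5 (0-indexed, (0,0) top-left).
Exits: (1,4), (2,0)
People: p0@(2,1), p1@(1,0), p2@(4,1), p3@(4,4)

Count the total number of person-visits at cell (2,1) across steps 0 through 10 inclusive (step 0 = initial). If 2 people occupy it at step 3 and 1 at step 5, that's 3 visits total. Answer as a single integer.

Answer: 2

Derivation:
Step 0: p0@(2,1) p1@(1,0) p2@(4,1) p3@(4,4) -> at (2,1): 1 [p0], cum=1
Step 1: p0@ESC p1@ESC p2@(3,1) p3@(3,4) -> at (2,1): 0 [-], cum=1
Step 2: p0@ESC p1@ESC p2@(2,1) p3@(2,4) -> at (2,1): 1 [p2], cum=2
Step 3: p0@ESC p1@ESC p2@ESC p3@ESC -> at (2,1): 0 [-], cum=2
Total visits = 2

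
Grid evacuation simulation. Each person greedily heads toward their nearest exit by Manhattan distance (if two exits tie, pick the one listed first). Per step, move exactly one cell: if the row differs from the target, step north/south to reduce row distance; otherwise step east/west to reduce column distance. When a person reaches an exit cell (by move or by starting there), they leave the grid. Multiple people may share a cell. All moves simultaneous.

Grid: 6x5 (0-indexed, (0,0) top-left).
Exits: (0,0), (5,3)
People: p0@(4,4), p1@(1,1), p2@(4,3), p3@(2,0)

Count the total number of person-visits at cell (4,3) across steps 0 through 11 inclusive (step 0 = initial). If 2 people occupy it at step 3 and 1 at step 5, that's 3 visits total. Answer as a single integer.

Step 0: p0@(4,4) p1@(1,1) p2@(4,3) p3@(2,0) -> at (4,3): 1 [p2], cum=1
Step 1: p0@(5,4) p1@(0,1) p2@ESC p3@(1,0) -> at (4,3): 0 [-], cum=1
Step 2: p0@ESC p1@ESC p2@ESC p3@ESC -> at (4,3): 0 [-], cum=1
Total visits = 1

Answer: 1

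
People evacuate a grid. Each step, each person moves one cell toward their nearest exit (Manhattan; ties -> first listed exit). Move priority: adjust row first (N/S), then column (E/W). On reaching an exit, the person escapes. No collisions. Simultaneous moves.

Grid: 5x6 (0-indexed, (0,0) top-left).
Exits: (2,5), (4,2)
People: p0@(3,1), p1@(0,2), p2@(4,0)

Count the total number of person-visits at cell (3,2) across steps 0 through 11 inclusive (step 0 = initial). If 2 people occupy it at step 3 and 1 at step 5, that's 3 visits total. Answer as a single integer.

Step 0: p0@(3,1) p1@(0,2) p2@(4,0) -> at (3,2): 0 [-], cum=0
Step 1: p0@(4,1) p1@(1,2) p2@(4,1) -> at (3,2): 0 [-], cum=0
Step 2: p0@ESC p1@(2,2) p2@ESC -> at (3,2): 0 [-], cum=0
Step 3: p0@ESC p1@(3,2) p2@ESC -> at (3,2): 1 [p1], cum=1
Step 4: p0@ESC p1@ESC p2@ESC -> at (3,2): 0 [-], cum=1
Total visits = 1

Answer: 1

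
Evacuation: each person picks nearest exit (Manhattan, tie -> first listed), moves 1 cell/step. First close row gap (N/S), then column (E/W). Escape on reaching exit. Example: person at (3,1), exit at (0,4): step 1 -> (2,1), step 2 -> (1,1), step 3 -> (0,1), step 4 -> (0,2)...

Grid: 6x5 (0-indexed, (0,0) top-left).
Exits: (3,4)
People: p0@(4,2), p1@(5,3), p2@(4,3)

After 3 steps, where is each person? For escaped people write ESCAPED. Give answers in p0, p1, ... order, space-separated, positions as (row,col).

Step 1: p0:(4,2)->(3,2) | p1:(5,3)->(4,3) | p2:(4,3)->(3,3)
Step 2: p0:(3,2)->(3,3) | p1:(4,3)->(3,3) | p2:(3,3)->(3,4)->EXIT
Step 3: p0:(3,3)->(3,4)->EXIT | p1:(3,3)->(3,4)->EXIT | p2:escaped

ESCAPED ESCAPED ESCAPED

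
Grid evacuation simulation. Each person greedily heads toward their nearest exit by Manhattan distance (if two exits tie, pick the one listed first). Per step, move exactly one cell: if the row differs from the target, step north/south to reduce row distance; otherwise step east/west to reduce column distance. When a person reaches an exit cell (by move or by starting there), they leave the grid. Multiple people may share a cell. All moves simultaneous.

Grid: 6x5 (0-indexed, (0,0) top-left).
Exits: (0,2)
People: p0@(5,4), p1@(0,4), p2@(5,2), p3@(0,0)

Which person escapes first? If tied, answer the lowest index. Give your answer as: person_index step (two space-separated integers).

Answer: 1 2

Derivation:
Step 1: p0:(5,4)->(4,4) | p1:(0,4)->(0,3) | p2:(5,2)->(4,2) | p3:(0,0)->(0,1)
Step 2: p0:(4,4)->(3,4) | p1:(0,3)->(0,2)->EXIT | p2:(4,2)->(3,2) | p3:(0,1)->(0,2)->EXIT
Step 3: p0:(3,4)->(2,4) | p1:escaped | p2:(3,2)->(2,2) | p3:escaped
Step 4: p0:(2,4)->(1,4) | p1:escaped | p2:(2,2)->(1,2) | p3:escaped
Step 5: p0:(1,4)->(0,4) | p1:escaped | p2:(1,2)->(0,2)->EXIT | p3:escaped
Step 6: p0:(0,4)->(0,3) | p1:escaped | p2:escaped | p3:escaped
Step 7: p0:(0,3)->(0,2)->EXIT | p1:escaped | p2:escaped | p3:escaped
Exit steps: [7, 2, 5, 2]
First to escape: p1 at step 2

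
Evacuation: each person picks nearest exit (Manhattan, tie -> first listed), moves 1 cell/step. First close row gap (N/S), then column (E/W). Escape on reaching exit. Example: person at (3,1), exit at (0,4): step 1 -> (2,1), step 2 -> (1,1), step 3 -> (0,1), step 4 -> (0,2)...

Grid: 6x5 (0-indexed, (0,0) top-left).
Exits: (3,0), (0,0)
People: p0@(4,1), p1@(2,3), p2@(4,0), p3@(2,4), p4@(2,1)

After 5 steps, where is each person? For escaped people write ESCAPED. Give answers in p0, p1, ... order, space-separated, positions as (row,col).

Step 1: p0:(4,1)->(3,1) | p1:(2,3)->(3,3) | p2:(4,0)->(3,0)->EXIT | p3:(2,4)->(3,4) | p4:(2,1)->(3,1)
Step 2: p0:(3,1)->(3,0)->EXIT | p1:(3,3)->(3,2) | p2:escaped | p3:(3,4)->(3,3) | p4:(3,1)->(3,0)->EXIT
Step 3: p0:escaped | p1:(3,2)->(3,1) | p2:escaped | p3:(3,3)->(3,2) | p4:escaped
Step 4: p0:escaped | p1:(3,1)->(3,0)->EXIT | p2:escaped | p3:(3,2)->(3,1) | p4:escaped
Step 5: p0:escaped | p1:escaped | p2:escaped | p3:(3,1)->(3,0)->EXIT | p4:escaped

ESCAPED ESCAPED ESCAPED ESCAPED ESCAPED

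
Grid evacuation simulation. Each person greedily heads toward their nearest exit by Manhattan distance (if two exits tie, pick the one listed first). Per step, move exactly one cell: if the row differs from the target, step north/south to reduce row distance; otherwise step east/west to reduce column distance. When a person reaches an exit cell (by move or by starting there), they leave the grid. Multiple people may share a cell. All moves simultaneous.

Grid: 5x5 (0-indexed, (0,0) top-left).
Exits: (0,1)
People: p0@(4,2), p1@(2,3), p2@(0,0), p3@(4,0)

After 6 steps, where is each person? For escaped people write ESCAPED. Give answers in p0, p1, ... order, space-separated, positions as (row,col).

Step 1: p0:(4,2)->(3,2) | p1:(2,3)->(1,3) | p2:(0,0)->(0,1)->EXIT | p3:(4,0)->(3,0)
Step 2: p0:(3,2)->(2,2) | p1:(1,3)->(0,3) | p2:escaped | p3:(3,0)->(2,0)
Step 3: p0:(2,2)->(1,2) | p1:(0,3)->(0,2) | p2:escaped | p3:(2,0)->(1,0)
Step 4: p0:(1,2)->(0,2) | p1:(0,2)->(0,1)->EXIT | p2:escaped | p3:(1,0)->(0,0)
Step 5: p0:(0,2)->(0,1)->EXIT | p1:escaped | p2:escaped | p3:(0,0)->(0,1)->EXIT

ESCAPED ESCAPED ESCAPED ESCAPED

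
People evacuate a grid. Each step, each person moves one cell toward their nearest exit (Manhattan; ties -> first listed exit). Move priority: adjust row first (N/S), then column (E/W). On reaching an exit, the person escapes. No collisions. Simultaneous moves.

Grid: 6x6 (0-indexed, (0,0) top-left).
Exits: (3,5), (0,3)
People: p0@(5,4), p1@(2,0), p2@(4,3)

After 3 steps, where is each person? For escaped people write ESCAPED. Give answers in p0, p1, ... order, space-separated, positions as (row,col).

Step 1: p0:(5,4)->(4,4) | p1:(2,0)->(1,0) | p2:(4,3)->(3,3)
Step 2: p0:(4,4)->(3,4) | p1:(1,0)->(0,0) | p2:(3,3)->(3,4)
Step 3: p0:(3,4)->(3,5)->EXIT | p1:(0,0)->(0,1) | p2:(3,4)->(3,5)->EXIT

ESCAPED (0,1) ESCAPED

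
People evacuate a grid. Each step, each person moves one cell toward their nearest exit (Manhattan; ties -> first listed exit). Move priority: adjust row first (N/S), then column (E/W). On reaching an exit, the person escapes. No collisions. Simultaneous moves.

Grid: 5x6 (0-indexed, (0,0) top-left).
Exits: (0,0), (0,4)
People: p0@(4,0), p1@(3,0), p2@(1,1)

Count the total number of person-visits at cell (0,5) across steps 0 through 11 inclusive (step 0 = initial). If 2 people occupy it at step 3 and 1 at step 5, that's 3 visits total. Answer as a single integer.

Answer: 0

Derivation:
Step 0: p0@(4,0) p1@(3,0) p2@(1,1) -> at (0,5): 0 [-], cum=0
Step 1: p0@(3,0) p1@(2,0) p2@(0,1) -> at (0,5): 0 [-], cum=0
Step 2: p0@(2,0) p1@(1,0) p2@ESC -> at (0,5): 0 [-], cum=0
Step 3: p0@(1,0) p1@ESC p2@ESC -> at (0,5): 0 [-], cum=0
Step 4: p0@ESC p1@ESC p2@ESC -> at (0,5): 0 [-], cum=0
Total visits = 0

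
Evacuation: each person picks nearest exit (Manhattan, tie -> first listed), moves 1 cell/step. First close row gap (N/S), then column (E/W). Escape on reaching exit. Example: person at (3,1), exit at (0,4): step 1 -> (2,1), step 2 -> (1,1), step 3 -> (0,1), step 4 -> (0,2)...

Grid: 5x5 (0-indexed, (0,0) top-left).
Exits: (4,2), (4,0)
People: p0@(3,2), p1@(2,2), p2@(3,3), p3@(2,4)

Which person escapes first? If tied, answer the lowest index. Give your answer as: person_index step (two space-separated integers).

Step 1: p0:(3,2)->(4,2)->EXIT | p1:(2,2)->(3,2) | p2:(3,3)->(4,3) | p3:(2,4)->(3,4)
Step 2: p0:escaped | p1:(3,2)->(4,2)->EXIT | p2:(4,3)->(4,2)->EXIT | p3:(3,4)->(4,4)
Step 3: p0:escaped | p1:escaped | p2:escaped | p3:(4,4)->(4,3)
Step 4: p0:escaped | p1:escaped | p2:escaped | p3:(4,3)->(4,2)->EXIT
Exit steps: [1, 2, 2, 4]
First to escape: p0 at step 1

Answer: 0 1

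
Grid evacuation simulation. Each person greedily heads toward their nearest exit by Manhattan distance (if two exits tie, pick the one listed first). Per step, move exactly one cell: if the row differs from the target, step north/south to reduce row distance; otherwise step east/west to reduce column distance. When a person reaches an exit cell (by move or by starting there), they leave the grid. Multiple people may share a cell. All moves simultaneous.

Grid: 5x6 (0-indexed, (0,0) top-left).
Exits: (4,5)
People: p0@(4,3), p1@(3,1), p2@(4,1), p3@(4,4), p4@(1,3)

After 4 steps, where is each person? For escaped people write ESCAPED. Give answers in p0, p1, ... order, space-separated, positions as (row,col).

Step 1: p0:(4,3)->(4,4) | p1:(3,1)->(4,1) | p2:(4,1)->(4,2) | p3:(4,4)->(4,5)->EXIT | p4:(1,3)->(2,3)
Step 2: p0:(4,4)->(4,5)->EXIT | p1:(4,1)->(4,2) | p2:(4,2)->(4,3) | p3:escaped | p4:(2,3)->(3,3)
Step 3: p0:escaped | p1:(4,2)->(4,3) | p2:(4,3)->(4,4) | p3:escaped | p4:(3,3)->(4,3)
Step 4: p0:escaped | p1:(4,3)->(4,4) | p2:(4,4)->(4,5)->EXIT | p3:escaped | p4:(4,3)->(4,4)

ESCAPED (4,4) ESCAPED ESCAPED (4,4)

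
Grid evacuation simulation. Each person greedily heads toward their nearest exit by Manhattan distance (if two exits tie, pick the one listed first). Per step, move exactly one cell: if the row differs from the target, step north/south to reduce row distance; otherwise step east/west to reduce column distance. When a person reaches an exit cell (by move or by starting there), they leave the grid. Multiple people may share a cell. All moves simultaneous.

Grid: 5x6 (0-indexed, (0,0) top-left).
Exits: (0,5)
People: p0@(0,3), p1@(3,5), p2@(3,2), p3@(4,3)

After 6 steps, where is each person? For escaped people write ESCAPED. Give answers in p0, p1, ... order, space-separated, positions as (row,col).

Step 1: p0:(0,3)->(0,4) | p1:(3,5)->(2,5) | p2:(3,2)->(2,2) | p3:(4,3)->(3,3)
Step 2: p0:(0,4)->(0,5)->EXIT | p1:(2,5)->(1,5) | p2:(2,2)->(1,2) | p3:(3,3)->(2,3)
Step 3: p0:escaped | p1:(1,5)->(0,5)->EXIT | p2:(1,2)->(0,2) | p3:(2,3)->(1,3)
Step 4: p0:escaped | p1:escaped | p2:(0,2)->(0,3) | p3:(1,3)->(0,3)
Step 5: p0:escaped | p1:escaped | p2:(0,3)->(0,4) | p3:(0,3)->(0,4)
Step 6: p0:escaped | p1:escaped | p2:(0,4)->(0,5)->EXIT | p3:(0,4)->(0,5)->EXIT

ESCAPED ESCAPED ESCAPED ESCAPED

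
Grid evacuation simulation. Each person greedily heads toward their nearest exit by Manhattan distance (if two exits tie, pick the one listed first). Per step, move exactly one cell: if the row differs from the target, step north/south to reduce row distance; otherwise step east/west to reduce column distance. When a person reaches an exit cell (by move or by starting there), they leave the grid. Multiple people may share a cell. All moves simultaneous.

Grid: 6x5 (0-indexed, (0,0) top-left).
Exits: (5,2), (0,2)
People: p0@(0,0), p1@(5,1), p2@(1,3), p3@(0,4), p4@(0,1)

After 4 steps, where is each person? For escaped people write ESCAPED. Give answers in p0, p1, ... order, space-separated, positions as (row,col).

Step 1: p0:(0,0)->(0,1) | p1:(5,1)->(5,2)->EXIT | p2:(1,3)->(0,3) | p3:(0,4)->(0,3) | p4:(0,1)->(0,2)->EXIT
Step 2: p0:(0,1)->(0,2)->EXIT | p1:escaped | p2:(0,3)->(0,2)->EXIT | p3:(0,3)->(0,2)->EXIT | p4:escaped

ESCAPED ESCAPED ESCAPED ESCAPED ESCAPED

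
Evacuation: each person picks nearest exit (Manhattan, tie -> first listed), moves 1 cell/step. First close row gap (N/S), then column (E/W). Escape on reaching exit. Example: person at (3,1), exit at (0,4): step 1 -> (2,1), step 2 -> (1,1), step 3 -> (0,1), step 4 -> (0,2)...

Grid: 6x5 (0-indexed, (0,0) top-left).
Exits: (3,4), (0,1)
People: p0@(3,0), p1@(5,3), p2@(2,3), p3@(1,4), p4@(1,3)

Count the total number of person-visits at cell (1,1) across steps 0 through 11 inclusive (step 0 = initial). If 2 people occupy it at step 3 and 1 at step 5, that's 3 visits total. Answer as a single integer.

Step 0: p0@(3,0) p1@(5,3) p2@(2,3) p3@(1,4) p4@(1,3) -> at (1,1): 0 [-], cum=0
Step 1: p0@(3,1) p1@(4,3) p2@(3,3) p3@(2,4) p4@(2,3) -> at (1,1): 0 [-], cum=0
Step 2: p0@(3,2) p1@(3,3) p2@ESC p3@ESC p4@(3,3) -> at (1,1): 0 [-], cum=0
Step 3: p0@(3,3) p1@ESC p2@ESC p3@ESC p4@ESC -> at (1,1): 0 [-], cum=0
Step 4: p0@ESC p1@ESC p2@ESC p3@ESC p4@ESC -> at (1,1): 0 [-], cum=0
Total visits = 0

Answer: 0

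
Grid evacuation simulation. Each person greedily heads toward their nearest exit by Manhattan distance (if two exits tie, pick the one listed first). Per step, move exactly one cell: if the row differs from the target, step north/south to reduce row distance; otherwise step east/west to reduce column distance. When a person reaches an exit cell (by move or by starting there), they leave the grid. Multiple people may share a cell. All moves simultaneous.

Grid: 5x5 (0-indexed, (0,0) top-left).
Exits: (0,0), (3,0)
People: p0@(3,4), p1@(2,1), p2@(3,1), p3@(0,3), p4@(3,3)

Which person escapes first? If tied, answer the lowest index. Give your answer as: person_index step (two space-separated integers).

Answer: 2 1

Derivation:
Step 1: p0:(3,4)->(3,3) | p1:(2,1)->(3,1) | p2:(3,1)->(3,0)->EXIT | p3:(0,3)->(0,2) | p4:(3,3)->(3,2)
Step 2: p0:(3,3)->(3,2) | p1:(3,1)->(3,0)->EXIT | p2:escaped | p3:(0,2)->(0,1) | p4:(3,2)->(3,1)
Step 3: p0:(3,2)->(3,1) | p1:escaped | p2:escaped | p3:(0,1)->(0,0)->EXIT | p4:(3,1)->(3,0)->EXIT
Step 4: p0:(3,1)->(3,0)->EXIT | p1:escaped | p2:escaped | p3:escaped | p4:escaped
Exit steps: [4, 2, 1, 3, 3]
First to escape: p2 at step 1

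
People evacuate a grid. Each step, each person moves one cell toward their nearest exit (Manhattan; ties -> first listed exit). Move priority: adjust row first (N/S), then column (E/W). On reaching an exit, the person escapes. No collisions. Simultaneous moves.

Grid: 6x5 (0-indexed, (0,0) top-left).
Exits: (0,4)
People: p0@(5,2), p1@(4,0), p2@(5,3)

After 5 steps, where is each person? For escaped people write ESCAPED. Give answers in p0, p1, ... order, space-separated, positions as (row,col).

Step 1: p0:(5,2)->(4,2) | p1:(4,0)->(3,0) | p2:(5,3)->(4,3)
Step 2: p0:(4,2)->(3,2) | p1:(3,0)->(2,0) | p2:(4,3)->(3,3)
Step 3: p0:(3,2)->(2,2) | p1:(2,0)->(1,0) | p2:(3,3)->(2,3)
Step 4: p0:(2,2)->(1,2) | p1:(1,0)->(0,0) | p2:(2,3)->(1,3)
Step 5: p0:(1,2)->(0,2) | p1:(0,0)->(0,1) | p2:(1,3)->(0,3)

(0,2) (0,1) (0,3)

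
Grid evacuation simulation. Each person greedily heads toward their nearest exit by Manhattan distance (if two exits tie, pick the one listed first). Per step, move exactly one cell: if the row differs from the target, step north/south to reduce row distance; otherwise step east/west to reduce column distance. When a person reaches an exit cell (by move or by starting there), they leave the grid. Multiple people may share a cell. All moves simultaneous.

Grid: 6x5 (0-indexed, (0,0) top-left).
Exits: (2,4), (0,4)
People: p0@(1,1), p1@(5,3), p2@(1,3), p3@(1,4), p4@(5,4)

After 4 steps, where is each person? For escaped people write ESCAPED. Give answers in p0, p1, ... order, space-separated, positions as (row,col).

Step 1: p0:(1,1)->(2,1) | p1:(5,3)->(4,3) | p2:(1,3)->(2,3) | p3:(1,4)->(2,4)->EXIT | p4:(5,4)->(4,4)
Step 2: p0:(2,1)->(2,2) | p1:(4,3)->(3,3) | p2:(2,3)->(2,4)->EXIT | p3:escaped | p4:(4,4)->(3,4)
Step 3: p0:(2,2)->(2,3) | p1:(3,3)->(2,3) | p2:escaped | p3:escaped | p4:(3,4)->(2,4)->EXIT
Step 4: p0:(2,3)->(2,4)->EXIT | p1:(2,3)->(2,4)->EXIT | p2:escaped | p3:escaped | p4:escaped

ESCAPED ESCAPED ESCAPED ESCAPED ESCAPED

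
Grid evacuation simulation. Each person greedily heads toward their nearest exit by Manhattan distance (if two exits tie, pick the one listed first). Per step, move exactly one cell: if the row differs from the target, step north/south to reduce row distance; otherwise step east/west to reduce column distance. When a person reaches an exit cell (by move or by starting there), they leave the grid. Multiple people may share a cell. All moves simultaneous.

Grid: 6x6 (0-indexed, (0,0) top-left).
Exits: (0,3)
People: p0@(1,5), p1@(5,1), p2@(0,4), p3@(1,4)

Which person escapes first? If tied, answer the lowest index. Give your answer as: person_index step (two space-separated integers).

Answer: 2 1

Derivation:
Step 1: p0:(1,5)->(0,5) | p1:(5,1)->(4,1) | p2:(0,4)->(0,3)->EXIT | p3:(1,4)->(0,4)
Step 2: p0:(0,5)->(0,4) | p1:(4,1)->(3,1) | p2:escaped | p3:(0,4)->(0,3)->EXIT
Step 3: p0:(0,4)->(0,3)->EXIT | p1:(3,1)->(2,1) | p2:escaped | p3:escaped
Step 4: p0:escaped | p1:(2,1)->(1,1) | p2:escaped | p3:escaped
Step 5: p0:escaped | p1:(1,1)->(0,1) | p2:escaped | p3:escaped
Step 6: p0:escaped | p1:(0,1)->(0,2) | p2:escaped | p3:escaped
Step 7: p0:escaped | p1:(0,2)->(0,3)->EXIT | p2:escaped | p3:escaped
Exit steps: [3, 7, 1, 2]
First to escape: p2 at step 1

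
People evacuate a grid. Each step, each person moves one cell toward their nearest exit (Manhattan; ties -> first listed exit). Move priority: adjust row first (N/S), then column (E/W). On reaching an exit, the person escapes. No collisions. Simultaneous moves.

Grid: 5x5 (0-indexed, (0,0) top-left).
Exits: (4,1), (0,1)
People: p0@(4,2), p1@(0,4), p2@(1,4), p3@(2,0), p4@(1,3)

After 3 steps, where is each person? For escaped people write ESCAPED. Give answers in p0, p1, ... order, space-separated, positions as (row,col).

Step 1: p0:(4,2)->(4,1)->EXIT | p1:(0,4)->(0,3) | p2:(1,4)->(0,4) | p3:(2,0)->(3,0) | p4:(1,3)->(0,3)
Step 2: p0:escaped | p1:(0,3)->(0,2) | p2:(0,4)->(0,3) | p3:(3,0)->(4,0) | p4:(0,3)->(0,2)
Step 3: p0:escaped | p1:(0,2)->(0,1)->EXIT | p2:(0,3)->(0,2) | p3:(4,0)->(4,1)->EXIT | p4:(0,2)->(0,1)->EXIT

ESCAPED ESCAPED (0,2) ESCAPED ESCAPED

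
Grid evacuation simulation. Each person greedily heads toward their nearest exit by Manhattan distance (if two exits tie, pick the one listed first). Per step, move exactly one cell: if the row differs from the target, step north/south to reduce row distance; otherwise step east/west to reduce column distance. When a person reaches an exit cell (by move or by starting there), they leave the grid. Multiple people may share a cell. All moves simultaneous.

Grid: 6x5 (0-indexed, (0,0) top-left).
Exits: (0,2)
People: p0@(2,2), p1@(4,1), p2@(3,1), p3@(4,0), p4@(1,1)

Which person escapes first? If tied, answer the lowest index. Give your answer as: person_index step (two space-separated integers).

Answer: 0 2

Derivation:
Step 1: p0:(2,2)->(1,2) | p1:(4,1)->(3,1) | p2:(3,1)->(2,1) | p3:(4,0)->(3,0) | p4:(1,1)->(0,1)
Step 2: p0:(1,2)->(0,2)->EXIT | p1:(3,1)->(2,1) | p2:(2,1)->(1,1) | p3:(3,0)->(2,0) | p4:(0,1)->(0,2)->EXIT
Step 3: p0:escaped | p1:(2,1)->(1,1) | p2:(1,1)->(0,1) | p3:(2,0)->(1,0) | p4:escaped
Step 4: p0:escaped | p1:(1,1)->(0,1) | p2:(0,1)->(0,2)->EXIT | p3:(1,0)->(0,0) | p4:escaped
Step 5: p0:escaped | p1:(0,1)->(0,2)->EXIT | p2:escaped | p3:(0,0)->(0,1) | p4:escaped
Step 6: p0:escaped | p1:escaped | p2:escaped | p3:(0,1)->(0,2)->EXIT | p4:escaped
Exit steps: [2, 5, 4, 6, 2]
First to escape: p0 at step 2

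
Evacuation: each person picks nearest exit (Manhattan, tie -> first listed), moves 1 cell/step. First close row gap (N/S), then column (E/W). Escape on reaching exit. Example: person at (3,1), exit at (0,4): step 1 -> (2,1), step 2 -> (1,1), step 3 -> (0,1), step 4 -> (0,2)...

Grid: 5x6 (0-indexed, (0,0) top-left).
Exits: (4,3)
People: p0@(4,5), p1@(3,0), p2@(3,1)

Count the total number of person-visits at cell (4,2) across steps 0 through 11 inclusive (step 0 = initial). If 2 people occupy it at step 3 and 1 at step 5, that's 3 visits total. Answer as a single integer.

Answer: 2

Derivation:
Step 0: p0@(4,5) p1@(3,0) p2@(3,1) -> at (4,2): 0 [-], cum=0
Step 1: p0@(4,4) p1@(4,0) p2@(4,1) -> at (4,2): 0 [-], cum=0
Step 2: p0@ESC p1@(4,1) p2@(4,2) -> at (4,2): 1 [p2], cum=1
Step 3: p0@ESC p1@(4,2) p2@ESC -> at (4,2): 1 [p1], cum=2
Step 4: p0@ESC p1@ESC p2@ESC -> at (4,2): 0 [-], cum=2
Total visits = 2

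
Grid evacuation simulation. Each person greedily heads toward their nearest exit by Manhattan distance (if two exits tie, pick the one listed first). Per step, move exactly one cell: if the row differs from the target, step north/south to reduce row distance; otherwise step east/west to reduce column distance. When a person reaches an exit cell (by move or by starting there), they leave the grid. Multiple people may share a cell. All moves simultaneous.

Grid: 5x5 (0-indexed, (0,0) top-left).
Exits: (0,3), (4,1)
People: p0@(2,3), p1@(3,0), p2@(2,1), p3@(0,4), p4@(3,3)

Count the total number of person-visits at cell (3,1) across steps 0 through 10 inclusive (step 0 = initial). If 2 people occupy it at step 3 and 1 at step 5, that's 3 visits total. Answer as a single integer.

Answer: 1

Derivation:
Step 0: p0@(2,3) p1@(3,0) p2@(2,1) p3@(0,4) p4@(3,3) -> at (3,1): 0 [-], cum=0
Step 1: p0@(1,3) p1@(4,0) p2@(3,1) p3@ESC p4@(2,3) -> at (3,1): 1 [p2], cum=1
Step 2: p0@ESC p1@ESC p2@ESC p3@ESC p4@(1,3) -> at (3,1): 0 [-], cum=1
Step 3: p0@ESC p1@ESC p2@ESC p3@ESC p4@ESC -> at (3,1): 0 [-], cum=1
Total visits = 1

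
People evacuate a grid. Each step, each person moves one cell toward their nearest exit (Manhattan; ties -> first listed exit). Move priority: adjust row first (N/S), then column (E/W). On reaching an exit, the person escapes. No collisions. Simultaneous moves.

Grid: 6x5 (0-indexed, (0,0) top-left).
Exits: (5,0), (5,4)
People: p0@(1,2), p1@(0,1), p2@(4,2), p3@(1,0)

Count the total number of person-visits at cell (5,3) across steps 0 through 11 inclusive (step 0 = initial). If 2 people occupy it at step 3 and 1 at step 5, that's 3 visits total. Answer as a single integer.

Answer: 0

Derivation:
Step 0: p0@(1,2) p1@(0,1) p2@(4,2) p3@(1,0) -> at (5,3): 0 [-], cum=0
Step 1: p0@(2,2) p1@(1,1) p2@(5,2) p3@(2,0) -> at (5,3): 0 [-], cum=0
Step 2: p0@(3,2) p1@(2,1) p2@(5,1) p3@(3,0) -> at (5,3): 0 [-], cum=0
Step 3: p0@(4,2) p1@(3,1) p2@ESC p3@(4,0) -> at (5,3): 0 [-], cum=0
Step 4: p0@(5,2) p1@(4,1) p2@ESC p3@ESC -> at (5,3): 0 [-], cum=0
Step 5: p0@(5,1) p1@(5,1) p2@ESC p3@ESC -> at (5,3): 0 [-], cum=0
Step 6: p0@ESC p1@ESC p2@ESC p3@ESC -> at (5,3): 0 [-], cum=0
Total visits = 0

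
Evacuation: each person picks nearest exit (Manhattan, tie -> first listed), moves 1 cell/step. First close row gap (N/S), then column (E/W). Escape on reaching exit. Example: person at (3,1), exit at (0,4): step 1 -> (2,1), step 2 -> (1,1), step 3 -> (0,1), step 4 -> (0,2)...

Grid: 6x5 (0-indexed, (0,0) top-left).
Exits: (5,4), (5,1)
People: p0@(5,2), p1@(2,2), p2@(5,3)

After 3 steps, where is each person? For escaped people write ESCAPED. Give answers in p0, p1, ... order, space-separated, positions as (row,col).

Step 1: p0:(5,2)->(5,1)->EXIT | p1:(2,2)->(3,2) | p2:(5,3)->(5,4)->EXIT
Step 2: p0:escaped | p1:(3,2)->(4,2) | p2:escaped
Step 3: p0:escaped | p1:(4,2)->(5,2) | p2:escaped

ESCAPED (5,2) ESCAPED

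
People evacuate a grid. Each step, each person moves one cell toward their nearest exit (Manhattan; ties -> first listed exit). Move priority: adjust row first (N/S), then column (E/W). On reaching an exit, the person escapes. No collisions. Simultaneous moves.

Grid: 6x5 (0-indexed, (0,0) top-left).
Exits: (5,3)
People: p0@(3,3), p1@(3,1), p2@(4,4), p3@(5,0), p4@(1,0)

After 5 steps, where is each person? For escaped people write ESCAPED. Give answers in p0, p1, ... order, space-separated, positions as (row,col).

Step 1: p0:(3,3)->(4,3) | p1:(3,1)->(4,1) | p2:(4,4)->(5,4) | p3:(5,0)->(5,1) | p4:(1,0)->(2,0)
Step 2: p0:(4,3)->(5,3)->EXIT | p1:(4,1)->(5,1) | p2:(5,4)->(5,3)->EXIT | p3:(5,1)->(5,2) | p4:(2,0)->(3,0)
Step 3: p0:escaped | p1:(5,1)->(5,2) | p2:escaped | p3:(5,2)->(5,3)->EXIT | p4:(3,0)->(4,0)
Step 4: p0:escaped | p1:(5,2)->(5,3)->EXIT | p2:escaped | p3:escaped | p4:(4,0)->(5,0)
Step 5: p0:escaped | p1:escaped | p2:escaped | p3:escaped | p4:(5,0)->(5,1)

ESCAPED ESCAPED ESCAPED ESCAPED (5,1)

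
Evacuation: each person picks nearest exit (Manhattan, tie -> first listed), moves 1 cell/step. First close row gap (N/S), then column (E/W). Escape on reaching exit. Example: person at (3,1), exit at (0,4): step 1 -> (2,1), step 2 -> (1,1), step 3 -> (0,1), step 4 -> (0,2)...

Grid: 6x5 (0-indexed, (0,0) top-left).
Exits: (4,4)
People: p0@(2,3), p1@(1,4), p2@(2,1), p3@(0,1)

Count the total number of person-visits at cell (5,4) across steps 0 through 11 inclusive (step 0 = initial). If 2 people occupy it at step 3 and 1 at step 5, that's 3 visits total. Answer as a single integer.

Answer: 0

Derivation:
Step 0: p0@(2,3) p1@(1,4) p2@(2,1) p3@(0,1) -> at (5,4): 0 [-], cum=0
Step 1: p0@(3,3) p1@(2,4) p2@(3,1) p3@(1,1) -> at (5,4): 0 [-], cum=0
Step 2: p0@(4,3) p1@(3,4) p2@(4,1) p3@(2,1) -> at (5,4): 0 [-], cum=0
Step 3: p0@ESC p1@ESC p2@(4,2) p3@(3,1) -> at (5,4): 0 [-], cum=0
Step 4: p0@ESC p1@ESC p2@(4,3) p3@(4,1) -> at (5,4): 0 [-], cum=0
Step 5: p0@ESC p1@ESC p2@ESC p3@(4,2) -> at (5,4): 0 [-], cum=0
Step 6: p0@ESC p1@ESC p2@ESC p3@(4,3) -> at (5,4): 0 [-], cum=0
Step 7: p0@ESC p1@ESC p2@ESC p3@ESC -> at (5,4): 0 [-], cum=0
Total visits = 0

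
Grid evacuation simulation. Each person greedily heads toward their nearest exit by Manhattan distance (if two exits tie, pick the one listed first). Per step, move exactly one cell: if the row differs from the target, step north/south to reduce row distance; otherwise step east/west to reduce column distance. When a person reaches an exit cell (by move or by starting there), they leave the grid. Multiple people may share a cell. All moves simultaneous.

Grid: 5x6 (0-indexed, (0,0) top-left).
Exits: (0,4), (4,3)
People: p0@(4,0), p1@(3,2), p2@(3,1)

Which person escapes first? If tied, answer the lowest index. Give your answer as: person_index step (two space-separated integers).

Step 1: p0:(4,0)->(4,1) | p1:(3,2)->(4,2) | p2:(3,1)->(4,1)
Step 2: p0:(4,1)->(4,2) | p1:(4,2)->(4,3)->EXIT | p2:(4,1)->(4,2)
Step 3: p0:(4,2)->(4,3)->EXIT | p1:escaped | p2:(4,2)->(4,3)->EXIT
Exit steps: [3, 2, 3]
First to escape: p1 at step 2

Answer: 1 2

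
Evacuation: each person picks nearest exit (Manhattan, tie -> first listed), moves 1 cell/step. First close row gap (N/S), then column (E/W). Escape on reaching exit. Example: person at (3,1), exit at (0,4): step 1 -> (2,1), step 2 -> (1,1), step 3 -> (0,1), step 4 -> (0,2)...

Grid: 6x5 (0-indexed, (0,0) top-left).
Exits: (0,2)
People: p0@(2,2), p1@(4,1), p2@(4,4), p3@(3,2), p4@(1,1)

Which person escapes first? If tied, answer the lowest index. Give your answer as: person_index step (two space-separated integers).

Answer: 0 2

Derivation:
Step 1: p0:(2,2)->(1,2) | p1:(4,1)->(3,1) | p2:(4,4)->(3,4) | p3:(3,2)->(2,2) | p4:(1,1)->(0,1)
Step 2: p0:(1,2)->(0,2)->EXIT | p1:(3,1)->(2,1) | p2:(3,4)->(2,4) | p3:(2,2)->(1,2) | p4:(0,1)->(0,2)->EXIT
Step 3: p0:escaped | p1:(2,1)->(1,1) | p2:(2,4)->(1,4) | p3:(1,2)->(0,2)->EXIT | p4:escaped
Step 4: p0:escaped | p1:(1,1)->(0,1) | p2:(1,4)->(0,4) | p3:escaped | p4:escaped
Step 5: p0:escaped | p1:(0,1)->(0,2)->EXIT | p2:(0,4)->(0,3) | p3:escaped | p4:escaped
Step 6: p0:escaped | p1:escaped | p2:(0,3)->(0,2)->EXIT | p3:escaped | p4:escaped
Exit steps: [2, 5, 6, 3, 2]
First to escape: p0 at step 2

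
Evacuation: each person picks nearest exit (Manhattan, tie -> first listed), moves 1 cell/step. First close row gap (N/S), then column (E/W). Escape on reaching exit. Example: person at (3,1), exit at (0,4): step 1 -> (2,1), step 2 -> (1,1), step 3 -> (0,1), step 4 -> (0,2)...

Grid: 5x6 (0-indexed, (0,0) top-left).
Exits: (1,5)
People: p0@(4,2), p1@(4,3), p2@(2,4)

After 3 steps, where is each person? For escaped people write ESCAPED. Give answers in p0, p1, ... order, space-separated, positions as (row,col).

Step 1: p0:(4,2)->(3,2) | p1:(4,3)->(3,3) | p2:(2,4)->(1,4)
Step 2: p0:(3,2)->(2,2) | p1:(3,3)->(2,3) | p2:(1,4)->(1,5)->EXIT
Step 3: p0:(2,2)->(1,2) | p1:(2,3)->(1,3) | p2:escaped

(1,2) (1,3) ESCAPED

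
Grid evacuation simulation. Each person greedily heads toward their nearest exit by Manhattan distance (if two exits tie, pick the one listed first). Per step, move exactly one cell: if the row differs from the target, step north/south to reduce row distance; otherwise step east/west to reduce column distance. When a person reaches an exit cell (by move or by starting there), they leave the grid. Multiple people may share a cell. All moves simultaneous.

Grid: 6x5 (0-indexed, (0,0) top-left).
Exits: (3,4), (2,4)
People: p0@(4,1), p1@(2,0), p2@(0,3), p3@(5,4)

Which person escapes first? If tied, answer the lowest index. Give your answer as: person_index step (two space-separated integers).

Answer: 3 2

Derivation:
Step 1: p0:(4,1)->(3,1) | p1:(2,0)->(2,1) | p2:(0,3)->(1,3) | p3:(5,4)->(4,4)
Step 2: p0:(3,1)->(3,2) | p1:(2,1)->(2,2) | p2:(1,3)->(2,3) | p3:(4,4)->(3,4)->EXIT
Step 3: p0:(3,2)->(3,3) | p1:(2,2)->(2,3) | p2:(2,3)->(2,4)->EXIT | p3:escaped
Step 4: p0:(3,3)->(3,4)->EXIT | p1:(2,3)->(2,4)->EXIT | p2:escaped | p3:escaped
Exit steps: [4, 4, 3, 2]
First to escape: p3 at step 2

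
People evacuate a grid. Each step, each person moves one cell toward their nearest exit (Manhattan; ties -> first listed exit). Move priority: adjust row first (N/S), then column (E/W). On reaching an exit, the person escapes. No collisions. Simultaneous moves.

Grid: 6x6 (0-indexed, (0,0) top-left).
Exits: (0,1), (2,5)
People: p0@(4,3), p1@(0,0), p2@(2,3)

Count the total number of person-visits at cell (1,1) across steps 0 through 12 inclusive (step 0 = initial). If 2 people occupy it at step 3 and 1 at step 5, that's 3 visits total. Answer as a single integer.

Step 0: p0@(4,3) p1@(0,0) p2@(2,3) -> at (1,1): 0 [-], cum=0
Step 1: p0@(3,3) p1@ESC p2@(2,4) -> at (1,1): 0 [-], cum=0
Step 2: p0@(2,3) p1@ESC p2@ESC -> at (1,1): 0 [-], cum=0
Step 3: p0@(2,4) p1@ESC p2@ESC -> at (1,1): 0 [-], cum=0
Step 4: p0@ESC p1@ESC p2@ESC -> at (1,1): 0 [-], cum=0
Total visits = 0

Answer: 0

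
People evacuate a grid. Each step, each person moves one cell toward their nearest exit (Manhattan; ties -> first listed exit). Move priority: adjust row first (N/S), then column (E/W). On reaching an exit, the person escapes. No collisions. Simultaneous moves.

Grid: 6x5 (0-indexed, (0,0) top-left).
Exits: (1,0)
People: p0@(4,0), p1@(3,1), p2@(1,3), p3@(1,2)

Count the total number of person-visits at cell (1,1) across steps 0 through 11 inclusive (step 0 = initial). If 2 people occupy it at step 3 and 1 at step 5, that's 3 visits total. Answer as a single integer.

Answer: 3

Derivation:
Step 0: p0@(4,0) p1@(3,1) p2@(1,3) p3@(1,2) -> at (1,1): 0 [-], cum=0
Step 1: p0@(3,0) p1@(2,1) p2@(1,2) p3@(1,1) -> at (1,1): 1 [p3], cum=1
Step 2: p0@(2,0) p1@(1,1) p2@(1,1) p3@ESC -> at (1,1): 2 [p1,p2], cum=3
Step 3: p0@ESC p1@ESC p2@ESC p3@ESC -> at (1,1): 0 [-], cum=3
Total visits = 3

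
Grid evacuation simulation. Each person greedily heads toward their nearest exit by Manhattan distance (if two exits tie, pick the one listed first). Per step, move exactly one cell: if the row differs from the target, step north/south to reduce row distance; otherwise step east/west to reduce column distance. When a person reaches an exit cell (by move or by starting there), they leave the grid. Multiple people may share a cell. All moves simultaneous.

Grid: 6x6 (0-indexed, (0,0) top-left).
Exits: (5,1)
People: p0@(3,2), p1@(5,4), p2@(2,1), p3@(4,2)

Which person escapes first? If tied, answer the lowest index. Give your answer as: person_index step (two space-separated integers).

Step 1: p0:(3,2)->(4,2) | p1:(5,4)->(5,3) | p2:(2,1)->(3,1) | p3:(4,2)->(5,2)
Step 2: p0:(4,2)->(5,2) | p1:(5,3)->(5,2) | p2:(3,1)->(4,1) | p3:(5,2)->(5,1)->EXIT
Step 3: p0:(5,2)->(5,1)->EXIT | p1:(5,2)->(5,1)->EXIT | p2:(4,1)->(5,1)->EXIT | p3:escaped
Exit steps: [3, 3, 3, 2]
First to escape: p3 at step 2

Answer: 3 2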